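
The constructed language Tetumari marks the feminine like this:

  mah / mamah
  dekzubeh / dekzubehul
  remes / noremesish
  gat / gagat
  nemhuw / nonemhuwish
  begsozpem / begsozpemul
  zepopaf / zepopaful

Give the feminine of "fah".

fafah

mah and dekzubeh both end in -h yet inflect differently (mamah, dekzubehul), so the final letter is not what conditions the rule; the number of vowels is.
"fah" has 1 vowel. The stems with 1 vowel (mah → mamah, gat → gagat) repeat the first consonant+vowel as a prefix.
So fah → fafah.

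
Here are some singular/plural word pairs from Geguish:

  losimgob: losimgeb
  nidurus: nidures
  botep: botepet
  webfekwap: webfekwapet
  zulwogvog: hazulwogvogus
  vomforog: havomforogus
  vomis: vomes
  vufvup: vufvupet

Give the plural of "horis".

hores

vomforog and losimgob both have last vowel 'o' yet inflect differently (havomforogus, losimgeb), so the last vowel is not what conditions the rule; the final letter is.
"horis" ends in -s. The stems ending in -s (nidurus → nidures, vomis → vomes) change the last vowel to 'e'.
The other patterns: stems ending in -p add -et; stems ending in -g add ha- … -us around the stem.
So horis → hores.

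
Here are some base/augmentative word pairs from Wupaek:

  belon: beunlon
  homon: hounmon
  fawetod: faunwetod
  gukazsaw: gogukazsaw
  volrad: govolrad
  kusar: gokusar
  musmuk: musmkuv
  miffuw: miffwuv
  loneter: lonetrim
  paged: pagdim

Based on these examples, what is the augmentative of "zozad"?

"zozad" has last vowel 'a'. The stems whose last vowel is 'a' (gukazsaw → gogukazsaw, volrad → govolrad, kusar → gokusar) add the prefix go-.
So zozad → gozozad.

gozozad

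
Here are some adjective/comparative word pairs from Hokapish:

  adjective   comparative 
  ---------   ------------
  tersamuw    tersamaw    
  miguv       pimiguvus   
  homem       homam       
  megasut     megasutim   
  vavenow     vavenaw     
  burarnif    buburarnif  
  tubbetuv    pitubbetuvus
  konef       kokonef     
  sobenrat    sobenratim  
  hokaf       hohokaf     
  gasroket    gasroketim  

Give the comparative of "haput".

megasut and tersamuw both have last vowel 'u' yet inflect differently (megasutim, tersamaw), so the last vowel is not what conditions the rule; the final letter is.
"haput" ends in -t. The stems ending in -t (gasroket → gasroketim, megasut → megasutim, sobenrat → sobenratim) add -im.
So haput → haputim.

haputim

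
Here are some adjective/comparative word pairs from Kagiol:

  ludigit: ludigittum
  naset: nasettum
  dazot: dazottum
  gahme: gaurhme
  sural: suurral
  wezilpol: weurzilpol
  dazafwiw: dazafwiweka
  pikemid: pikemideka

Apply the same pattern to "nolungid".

naset and gahme both have last vowel 'e' yet inflect differently (nasettum, gaurhme), so the last vowel is not what conditions the rule; the final letter is.
"nolungid" ends in -d. The one such stem in the data (pikemid → pikemideka) adds -eka, so the same rule applies.
The other patterns: stems ending in -t double the final consonant and add -um; stems ending in -e or -l insert -ur- after the first vowel.
So nolungid → nolungideka.

nolungideka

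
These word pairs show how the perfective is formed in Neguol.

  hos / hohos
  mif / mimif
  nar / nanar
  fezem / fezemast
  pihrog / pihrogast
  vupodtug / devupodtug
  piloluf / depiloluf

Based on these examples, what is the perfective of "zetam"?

"zetam" has 2 vowels. The stems with 2 vowels (fezem → fezemast, pihrog → pihrogast) add -ast.
The other patterns: stems with 1 vowel repeat the first consonant+vowel as a prefix; stems with 3 vowels add the prefix de-.
So zetam → zetamast.

zetamast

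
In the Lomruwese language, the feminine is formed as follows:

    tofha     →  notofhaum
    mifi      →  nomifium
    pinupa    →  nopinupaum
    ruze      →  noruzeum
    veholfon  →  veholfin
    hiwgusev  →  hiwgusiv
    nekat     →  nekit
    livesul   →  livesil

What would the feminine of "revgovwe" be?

"revgovwe" ends in a vowel. The stems ending in a vowel (tofha → notofhaum, mifi → nomifium, pinupa → nopinupaum) add no- … -um around the stem.
The other pattern: stems ending in a consonant change the last vowel to 'i'.
So revgovwe → norevgovweum.

norevgovweum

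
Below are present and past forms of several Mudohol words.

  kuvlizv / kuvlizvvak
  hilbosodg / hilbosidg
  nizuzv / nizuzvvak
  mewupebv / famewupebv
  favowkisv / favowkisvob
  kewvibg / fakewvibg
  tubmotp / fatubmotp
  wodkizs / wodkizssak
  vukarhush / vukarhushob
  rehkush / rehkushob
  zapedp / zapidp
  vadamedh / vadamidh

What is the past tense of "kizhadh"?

kizhidh

vadamedh and rehkush both end in -h yet inflect differently (vadamidh, rehkushob), so the final letter is not what conditions the rule; the second-to-last letter is.
"kizhadh" has second-to-last letter 'd'. The stems whose second-to-last letter is 'd' (hilbosodg → hilbosidg, vadamedh → vadamidh, zapedp → zapidp) change the last vowel to 'i'.
So kizhadh → kizhidh.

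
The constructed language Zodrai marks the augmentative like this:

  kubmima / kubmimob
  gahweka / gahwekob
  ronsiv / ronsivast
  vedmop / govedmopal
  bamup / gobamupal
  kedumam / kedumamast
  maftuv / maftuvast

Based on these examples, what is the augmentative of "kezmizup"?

gokezmizupal

kedumam and gahweka both have last vowel 'a' yet inflect differently (kedumamast, gahwekob), so the last vowel is not what conditions the rule; the final letter is.
"kezmizup" ends in -p. The stems ending in -p (vedmop → govedmopal, bamup → gobamupal) add go- … -al around the stem.
So kezmizup → gokezmizupal.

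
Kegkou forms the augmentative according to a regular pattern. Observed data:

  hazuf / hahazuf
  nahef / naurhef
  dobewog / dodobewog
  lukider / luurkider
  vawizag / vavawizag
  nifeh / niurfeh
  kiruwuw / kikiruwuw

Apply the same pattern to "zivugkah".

zizivugkah

"zivugkah" has last vowel 'a'. The one such stem in the data (vawizag → vavawizag) repeats the first consonant+vowel as a prefix (as do dobewog, kiruwuw), so the same rule applies.
The other pattern: stems whose last vowel is 'e' insert -ur- after the first vowel.
So zivugkah → zizivugkah.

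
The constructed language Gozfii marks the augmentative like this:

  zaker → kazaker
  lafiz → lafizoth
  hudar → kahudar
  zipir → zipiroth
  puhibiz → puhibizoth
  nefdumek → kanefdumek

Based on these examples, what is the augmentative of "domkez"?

kadomkez

"domkez" has last vowel 'e'. The stems whose last vowel is 'e' (nefdumek → kanefdumek, zaker → kazaker) add the prefix ka-.
So domkez → kadomkez.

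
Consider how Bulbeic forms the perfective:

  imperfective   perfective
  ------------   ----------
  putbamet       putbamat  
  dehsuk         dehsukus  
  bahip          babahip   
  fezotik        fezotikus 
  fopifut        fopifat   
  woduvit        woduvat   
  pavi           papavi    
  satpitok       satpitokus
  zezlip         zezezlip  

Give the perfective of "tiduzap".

fopifut and dehsuk both have last vowel 'u' yet inflect differently (fopifat, dehsukus), so the last vowel is not what conditions the rule; the final letter is.
"tiduzap" ends in -p. The stems ending in -p (bahip → babahip, zezlip → zezezlip) repeat the first consonant+vowel as a prefix.
So tiduzap → titiduzap.

titiduzap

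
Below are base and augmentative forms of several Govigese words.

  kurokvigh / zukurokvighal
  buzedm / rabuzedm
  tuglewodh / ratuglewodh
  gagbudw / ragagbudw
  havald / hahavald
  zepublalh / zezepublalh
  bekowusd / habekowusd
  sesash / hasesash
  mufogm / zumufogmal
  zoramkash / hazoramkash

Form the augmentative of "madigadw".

ramadigadw

zoramkash and kurokvigh both end in -h yet inflect differently (hazoramkash, zukurokvighal), so the final letter is not what conditions the rule; the second-to-last letter is.
"madigadw" has second-to-last letter 'd'. The stems whose second-to-last letter is 'd' (buzedm → rabuzedm, gagbudw → ragagbudw, tuglewodh → ratuglewodh) add the prefix ra-.
The other patterns: stems whose second-to-last letter is 's' add the prefix ha-; stems whose second-to-last letter is 'g' add zu- … -al around the stem; stems whose second-to-last letter is 'l' repeat the first consonant+vowel as a prefix.
So madigadw → ramadigadw.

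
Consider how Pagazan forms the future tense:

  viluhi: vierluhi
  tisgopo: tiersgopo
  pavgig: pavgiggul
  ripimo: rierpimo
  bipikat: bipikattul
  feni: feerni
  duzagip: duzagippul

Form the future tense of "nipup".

feni and duzagip both have last vowel 'i' yet inflect differently (feerni, duzagippul), so the last vowel is not what conditions the rule; whether the stem ends in a vowel or a consonant is.
"nipup" ends in a consonant. The stems ending in a consonant (duzagip → duzagippul, bipikat → bipikattul, pavgig → pavgiggul) double the final consonant and add -ul.
So nipup → nipuppul.

nipuppul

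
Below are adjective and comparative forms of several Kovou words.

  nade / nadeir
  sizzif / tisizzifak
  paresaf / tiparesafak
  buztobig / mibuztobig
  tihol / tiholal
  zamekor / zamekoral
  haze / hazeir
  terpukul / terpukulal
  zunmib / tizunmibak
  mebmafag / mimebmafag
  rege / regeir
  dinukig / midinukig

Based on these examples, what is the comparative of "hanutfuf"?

tihanutfufak

"hanutfuf" ends in -f. The stems ending in -f (paresaf → tiparesafak, sizzif → tisizzifak) add ti- … -ak around the stem.
The other patterns: stems ending in -g add the prefix mi-; stems ending in -e add -ir; stems ending in -l or -r add -al.
So hanutfuf → tihanutfufak.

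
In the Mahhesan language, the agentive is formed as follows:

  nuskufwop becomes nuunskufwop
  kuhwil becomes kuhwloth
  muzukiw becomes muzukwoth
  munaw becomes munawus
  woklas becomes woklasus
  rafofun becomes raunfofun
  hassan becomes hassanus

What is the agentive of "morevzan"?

morevzanus

"morevzan" has last vowel 'a'. The stems whose last vowel is 'a' (munaw → munawus, hassan → hassanus, woklas → woklasus) add -us.
The other patterns: stems whose last vowel is 'i' delete the last vowel and add -oth; stems whose last vowel is 'o' or 'u' insert -un- after the first vowel.
So morevzan → morevzanus.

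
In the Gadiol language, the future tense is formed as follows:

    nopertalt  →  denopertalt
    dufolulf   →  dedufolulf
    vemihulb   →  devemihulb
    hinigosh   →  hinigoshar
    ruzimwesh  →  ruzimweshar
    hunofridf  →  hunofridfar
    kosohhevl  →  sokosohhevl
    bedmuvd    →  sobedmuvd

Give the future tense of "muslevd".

somuslevd

dufolulf and hunofridf both end in -f yet inflect differently (dedufolulf, hunofridfar), so the final letter is not what conditions the rule; the second-to-last letter is.
"muslevd" has second-to-last letter 'v'. The stems whose second-to-last letter is 'v' (kosohhevl → sokosohhevl, bedmuvd → sobedmuvd) add the prefix so-.
The other patterns: stems whose second-to-last letter is 'l' add the prefix de-; stems whose second-to-last letter is 'd' or 's' add -ar.
So muslevd → somuslevd.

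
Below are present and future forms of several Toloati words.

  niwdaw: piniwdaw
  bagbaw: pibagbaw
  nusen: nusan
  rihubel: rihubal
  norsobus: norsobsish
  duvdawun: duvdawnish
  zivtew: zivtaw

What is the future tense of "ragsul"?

duvdawun and nusen both end in -n yet inflect differently (duvdawnish, nusan), so the final letter is not what conditions the rule; the last vowel is.
"ragsul" has last vowel 'u'. The stems whose last vowel is 'u' (duvdawun → duvdawnish, norsobus → norsobsish) delete the last vowel and add -ish.
So ragsul → ragslish.

ragslish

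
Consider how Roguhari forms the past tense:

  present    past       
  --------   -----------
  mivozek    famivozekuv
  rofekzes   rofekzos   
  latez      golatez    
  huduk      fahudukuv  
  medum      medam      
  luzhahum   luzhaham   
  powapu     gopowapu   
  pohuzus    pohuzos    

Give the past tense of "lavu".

"lavu" ends in -u. The one such stem in the data (powapu → gopowapu) adds the prefix go-, so the same rule applies.
The other patterns: stems ending in -s change the last vowel to 'o'; stems ending in -k add fa- … -uv around the stem; stems ending in -m change the last vowel to 'a'.
So lavu → golavu.

golavu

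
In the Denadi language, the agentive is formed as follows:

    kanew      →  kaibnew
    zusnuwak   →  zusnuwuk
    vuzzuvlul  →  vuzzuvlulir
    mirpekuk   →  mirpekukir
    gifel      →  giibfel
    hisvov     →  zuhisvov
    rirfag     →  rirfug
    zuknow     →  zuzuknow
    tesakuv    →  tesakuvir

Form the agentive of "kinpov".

zukinpov

"kinpov" has last vowel 'o'. The stems whose last vowel is 'o' (hisvov → zuhisvov, zuknow → zuzuknow) add the prefix zu-.
The other patterns: stems whose last vowel is 'a' change the last vowel to 'u'; stems whose last vowel is 'u' add -ir; stems whose last vowel is 'e' insert -ib- after the first vowel.
So kinpov → zukinpov.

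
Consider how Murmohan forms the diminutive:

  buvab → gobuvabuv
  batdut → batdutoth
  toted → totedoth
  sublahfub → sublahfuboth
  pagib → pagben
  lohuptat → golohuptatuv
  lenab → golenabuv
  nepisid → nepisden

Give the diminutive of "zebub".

zebuboth

"zebub" has last vowel 'u'. The stems whose last vowel is 'u' (sublahfub → sublahfuboth, batdut → batdutoth) add -oth.
The other patterns: stems whose last vowel is 'a' add go- … -uv around the stem; stems whose last vowel is 'i' delete the last vowel and add -en.
So zebub → zebuboth.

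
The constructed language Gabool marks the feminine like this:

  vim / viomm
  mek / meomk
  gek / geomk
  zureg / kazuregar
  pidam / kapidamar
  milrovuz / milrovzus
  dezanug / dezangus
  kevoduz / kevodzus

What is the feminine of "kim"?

"kim" has 1 vowel. The stems with 1 vowel (vim → viomm, mek → meomk, gek → geomk) insert -om- after the first vowel.
So kim → kiomm.

kiomm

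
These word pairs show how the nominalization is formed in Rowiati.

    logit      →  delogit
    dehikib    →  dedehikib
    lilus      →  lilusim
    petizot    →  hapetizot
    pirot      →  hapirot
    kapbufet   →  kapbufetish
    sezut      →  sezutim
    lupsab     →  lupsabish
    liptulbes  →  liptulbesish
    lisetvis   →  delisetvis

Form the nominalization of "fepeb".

pirot and sezut both end in -t yet inflect differently (hapirot, sezutim), so the final letter is not what conditions the rule; the last vowel is.
"fepeb" has last vowel 'e'. The stems whose last vowel is 'e' (liptulbes → liptulbesish, kapbufet → kapbufetish) add -ish.
The other patterns: stems whose last vowel is 'o' add the prefix ha-; stems whose last vowel is 'u' add -im; stems whose last vowel is 'i' add the prefix de-.
So fepeb → fepebish.

fepebish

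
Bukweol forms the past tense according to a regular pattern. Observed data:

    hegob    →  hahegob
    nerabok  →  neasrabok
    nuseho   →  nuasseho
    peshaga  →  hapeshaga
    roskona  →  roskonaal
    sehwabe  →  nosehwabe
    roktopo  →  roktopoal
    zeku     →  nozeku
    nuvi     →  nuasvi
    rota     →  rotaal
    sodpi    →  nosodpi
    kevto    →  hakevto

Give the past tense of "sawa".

"sawa" begins with s-. The stems beginning with s- (sodpi → nosodpi, sehwabe → nosehwabe) add the prefix no-.
The other patterns: stems beginning with r- add -al; stems beginning with n- insert -as- after the first vowel; stems beginning with h-, k- or p- add the prefix ha-.
So sawa → nosawa.

nosawa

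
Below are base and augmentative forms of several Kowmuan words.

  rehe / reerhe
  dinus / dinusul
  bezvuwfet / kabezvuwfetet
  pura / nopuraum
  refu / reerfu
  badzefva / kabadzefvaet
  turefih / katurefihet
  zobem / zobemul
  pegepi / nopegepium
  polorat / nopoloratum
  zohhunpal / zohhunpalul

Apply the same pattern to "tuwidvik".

katuwidviket

pura and badzefva both end in -a yet inflect differently (nopuraum, kabadzefvaet), so the final letter is not what conditions the rule; the first letter is.
"tuwidvik" begins with t-. The one such stem in the data (turefih → katurefihet) adds ka- … -et around the stem, so the same rule applies.
The other patterns: stems beginning with r- insert -er- after the first vowel; stems beginning with p- add no- … -um around the stem; stems beginning with d- or z- add -ul.
So tuwidvik → katuwidviket.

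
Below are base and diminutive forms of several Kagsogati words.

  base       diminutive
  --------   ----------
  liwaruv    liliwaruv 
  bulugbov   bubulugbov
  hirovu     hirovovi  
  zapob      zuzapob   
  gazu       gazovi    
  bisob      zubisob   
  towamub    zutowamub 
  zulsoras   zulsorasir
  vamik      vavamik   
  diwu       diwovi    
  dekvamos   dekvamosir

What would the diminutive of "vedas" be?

vedasir

gazu and towamub both have last vowel 'u' yet inflect differently (gazovi, zutowamub), so the last vowel is not what conditions the rule; the final letter is.
"vedas" ends in -s. The stems ending in -s (dekvamos → dekvamosir, zulsoras → zulsorasir) add -ir.
The other patterns: stems ending in -u drop the final letter and add -ovi; stems ending in -b add the prefix zu-; stems ending in -k or -v repeat the first consonant+vowel as a prefix.
So vedas → vedasir.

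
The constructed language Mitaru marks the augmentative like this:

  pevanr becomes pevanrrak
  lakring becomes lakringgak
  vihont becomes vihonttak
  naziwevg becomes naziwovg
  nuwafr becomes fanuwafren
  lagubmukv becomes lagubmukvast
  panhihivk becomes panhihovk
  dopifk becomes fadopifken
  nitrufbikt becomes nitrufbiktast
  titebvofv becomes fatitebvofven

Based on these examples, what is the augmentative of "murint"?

"murint" has second-to-last letter 'n'. The stems whose second-to-last letter is 'n' (vihont → vihonttak, pevanr → pevanrrak, lakring → lakringgak) double the final consonant and add -ak.
So murint → murinttak.

murinttak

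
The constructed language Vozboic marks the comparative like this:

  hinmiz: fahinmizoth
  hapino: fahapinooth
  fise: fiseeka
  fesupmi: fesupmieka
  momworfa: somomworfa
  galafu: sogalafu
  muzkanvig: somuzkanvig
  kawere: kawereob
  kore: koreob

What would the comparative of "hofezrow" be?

fahofezrowoth

fise and kawere both end in -e yet inflect differently (fiseeka, kawereob), so the final letter is not what conditions the rule; the first letter is.
"hofezrow" begins with h-. The stems beginning with h- (hinmiz → fahinmizoth, hapino → fahapinooth) add fa- … -oth around the stem.
So hofezrow → fahofezrowoth.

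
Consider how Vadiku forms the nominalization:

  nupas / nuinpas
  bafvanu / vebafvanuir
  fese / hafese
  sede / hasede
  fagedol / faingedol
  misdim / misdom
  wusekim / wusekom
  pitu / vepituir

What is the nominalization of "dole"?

hadole

fese and fagedol both begin with f- yet inflect differently (hafese, faingedol), so the first letter is not what conditions the rule; the final letter is.
"dole" ends in -e. The stems ending in -e (fese → hafese, sede → hasede) add the prefix ha-.
The other patterns: stems ending in -u add ve- … -ir around the stem; stems ending in -m change the last vowel to 'o'; stems ending in -l or -s insert -in- after the first vowel.
So dole → hadole.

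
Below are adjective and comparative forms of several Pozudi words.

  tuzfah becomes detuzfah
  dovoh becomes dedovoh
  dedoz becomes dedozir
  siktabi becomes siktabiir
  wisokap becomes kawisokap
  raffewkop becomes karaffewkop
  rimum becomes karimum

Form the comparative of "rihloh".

"rihloh" ends in -h. The stems ending in -h (tuzfah → detuzfah, dovoh → dedovoh) add the prefix de-.
So rihloh → derihloh.

derihloh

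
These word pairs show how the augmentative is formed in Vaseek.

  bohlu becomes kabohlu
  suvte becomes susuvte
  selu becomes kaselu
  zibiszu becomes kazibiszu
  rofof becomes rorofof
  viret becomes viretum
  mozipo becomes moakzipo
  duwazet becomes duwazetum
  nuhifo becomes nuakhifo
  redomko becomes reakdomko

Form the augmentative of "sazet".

mozipo and rofof both have last vowel 'o' yet inflect differently (moakzipo, rorofof), so the last vowel is not what conditions the rule; the final letter is.
"sazet" ends in -t. The stems ending in -t (viret → viretum, duwazet → duwazetum) add -um.
So sazet → sazetum.

sazetum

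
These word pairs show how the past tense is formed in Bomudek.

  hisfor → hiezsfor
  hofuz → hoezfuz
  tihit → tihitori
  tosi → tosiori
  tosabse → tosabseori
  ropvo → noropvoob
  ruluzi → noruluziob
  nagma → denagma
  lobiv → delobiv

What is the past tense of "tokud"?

tosi and ruluzi both end in -i yet inflect differently (tosiori, noruluziob), so the final letter is not what conditions the rule; the first letter is.
"tokud" begins with t-. The stems beginning with t- (tihit → tihitori, tosi → tosiori, tosabse → tosabseori) add -ori.
The other patterns: stems beginning with h- insert -ez- after the first vowel; stems beginning with r- add no- … -ob around the stem; stems beginning with l- or n- add the prefix de-.
So tokud → tokudori.

tokudori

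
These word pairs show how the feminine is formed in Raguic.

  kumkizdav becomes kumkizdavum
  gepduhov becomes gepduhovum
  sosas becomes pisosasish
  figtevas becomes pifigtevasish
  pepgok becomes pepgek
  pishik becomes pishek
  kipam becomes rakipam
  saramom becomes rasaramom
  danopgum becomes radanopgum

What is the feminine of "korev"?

korevum

kumkizdav and sosas both have last vowel 'a' yet inflect differently (kumkizdavum, pisosasish), so the last vowel is not what conditions the rule; the final letter is.
"korev" ends in -v. The stems ending in -v (kumkizdav → kumkizdavum, gepduhov → gepduhovum) add -um.
The other patterns: stems ending in -s add pi- … -ish around the stem; stems ending in -k change the last vowel to 'e'; stems ending in -m add the prefix ra-.
So korev → korevum.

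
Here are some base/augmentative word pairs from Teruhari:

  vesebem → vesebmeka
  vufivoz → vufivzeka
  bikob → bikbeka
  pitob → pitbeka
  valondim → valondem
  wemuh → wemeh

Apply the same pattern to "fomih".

fomeh

vesebem and valondim both end in -m yet inflect differently (vesebmeka, valondem), so the final letter is not what conditions the rule; the last vowel is.
"fomih" has last vowel 'i'. The one such stem in the data (valondim → valondem) changes the last vowel to 'e' (as does wemuh), so the same rule applies.
So fomih → fomeh.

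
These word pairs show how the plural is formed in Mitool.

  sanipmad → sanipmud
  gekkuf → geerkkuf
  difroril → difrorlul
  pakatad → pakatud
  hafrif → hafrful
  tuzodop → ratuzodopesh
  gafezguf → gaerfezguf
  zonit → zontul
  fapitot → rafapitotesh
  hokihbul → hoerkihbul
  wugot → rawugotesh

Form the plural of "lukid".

lukdul

hokihbul and difroril both end in -l yet inflect differently (hoerkihbul, difrorlul), so the final letter is not what conditions the rule; the last vowel is.
"lukid" has last vowel 'i'. The stems whose last vowel is 'i' (difroril → difrorlul, zonit → zontul, hafrif → hafrful) delete the last vowel and add -ul.
The other patterns: stems whose last vowel is 'u' insert -er- after the first vowel; stems whose last vowel is 'a' change the last vowel to 'u'; stems whose last vowel is 'o' add ra- … -esh around the stem.
So lukid → lukdul.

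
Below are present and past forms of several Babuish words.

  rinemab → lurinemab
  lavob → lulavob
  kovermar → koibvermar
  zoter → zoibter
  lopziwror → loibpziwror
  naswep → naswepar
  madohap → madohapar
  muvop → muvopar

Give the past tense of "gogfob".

rinemab and kovermar both have last vowel 'a' yet inflect differently (lurinemab, koibvermar), so the last vowel is not what conditions the rule; the final letter is.
"gogfob" ends in -b. The stems ending in -b (rinemab → lurinemab, lavob → lulavob) add the prefix lu-.
The other patterns: stems ending in -r insert -ib- after the first vowel; stems ending in -p add -ar.
So gogfob → lugogfob.

lugogfob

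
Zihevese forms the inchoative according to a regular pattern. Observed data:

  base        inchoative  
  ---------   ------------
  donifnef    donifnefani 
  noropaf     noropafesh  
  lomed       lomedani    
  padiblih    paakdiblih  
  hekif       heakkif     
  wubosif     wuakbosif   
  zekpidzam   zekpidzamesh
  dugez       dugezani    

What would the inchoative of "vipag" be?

donifnef and wubosif both end in -f yet inflect differently (donifnefani, wuakbosif), so the final letter is not what conditions the rule; the last vowel is.
"vipag" has last vowel 'a'. The stems whose last vowel is 'a' (noropaf → noropafesh, zekpidzam → zekpidzamesh) add -esh.
So vipag → vipagesh.

vipagesh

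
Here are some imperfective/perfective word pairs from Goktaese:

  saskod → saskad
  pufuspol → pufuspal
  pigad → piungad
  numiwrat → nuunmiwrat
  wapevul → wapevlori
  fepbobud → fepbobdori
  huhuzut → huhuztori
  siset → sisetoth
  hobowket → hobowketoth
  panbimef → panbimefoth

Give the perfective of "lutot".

lutat

saskod and pigad both end in -d yet inflect differently (saskad, piungad), so the final letter is not what conditions the rule; the last vowel is.
"lutot" has last vowel 'o'. The stems whose last vowel is 'o' (saskod → saskad, pufuspol → pufuspal) change the last vowel to 'a'.
The other patterns: stems whose last vowel is 'a' insert -un- after the first vowel; stems whose last vowel is 'u' delete the last vowel and add -ori; stems whose last vowel is 'e' add -oth.
So lutot → lutat.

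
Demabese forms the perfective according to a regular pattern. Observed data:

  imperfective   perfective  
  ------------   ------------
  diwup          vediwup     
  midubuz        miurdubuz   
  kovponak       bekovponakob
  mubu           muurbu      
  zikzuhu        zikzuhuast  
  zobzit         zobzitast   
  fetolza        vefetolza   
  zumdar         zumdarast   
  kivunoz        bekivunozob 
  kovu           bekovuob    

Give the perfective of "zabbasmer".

zabbasmerast

"zabbasmer" begins with z-. The stems beginning with z- (zobzit → zobzitast, zumdar → zumdarast, zikzuhu → zikzuhuast) add -ast.
The other patterns: stems beginning with m- insert -ur- after the first vowel; stems beginning with k- add be- … -ob around the stem; stems beginning with d- or f- add the prefix ve-.
So zabbasmer → zabbasmerast.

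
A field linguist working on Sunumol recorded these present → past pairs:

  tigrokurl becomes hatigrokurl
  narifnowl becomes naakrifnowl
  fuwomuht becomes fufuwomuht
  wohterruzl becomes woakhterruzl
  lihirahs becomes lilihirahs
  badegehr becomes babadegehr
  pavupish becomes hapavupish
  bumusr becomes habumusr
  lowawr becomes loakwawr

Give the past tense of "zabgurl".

badegehr and lowawr both end in -r yet inflect differently (babadegehr, loakwawr), so the final letter is not what conditions the rule; the second-to-last letter is.
"zabgurl" has second-to-last letter 'r'. The one such stem in the data (tigrokurl → hatigrokurl) adds the prefix ha-, so the same rule applies.
The other patterns: stems whose second-to-last letter is 'h' repeat the first consonant+vowel as a prefix; stems whose second-to-last letter is 'w' or 'z' insert -ak- after the first vowel.
So zabgurl → hazabgurl.

hazabgurl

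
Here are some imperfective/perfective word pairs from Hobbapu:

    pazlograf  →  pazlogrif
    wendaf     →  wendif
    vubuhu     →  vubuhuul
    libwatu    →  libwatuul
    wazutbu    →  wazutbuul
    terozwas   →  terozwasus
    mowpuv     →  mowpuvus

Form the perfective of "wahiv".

pazlograf and terozwas both have last vowel 'a' yet inflect differently (pazlogrif, terozwasus), so the last vowel is not what conditions the rule; the final letter is.
"wahiv" ends in -v. The one such stem in the data (mowpuv → mowpuvus) adds -us, so the same rule applies.
The other patterns: stems ending in -f change the last vowel to 'i'; stems ending in -u add -ul.
So wahiv → wahivus.

wahivus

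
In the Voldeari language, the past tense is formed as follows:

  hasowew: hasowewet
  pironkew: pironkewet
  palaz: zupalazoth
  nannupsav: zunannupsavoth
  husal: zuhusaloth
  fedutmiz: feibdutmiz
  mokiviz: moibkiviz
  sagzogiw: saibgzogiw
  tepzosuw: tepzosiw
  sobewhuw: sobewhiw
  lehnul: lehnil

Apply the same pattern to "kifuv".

kifiv

palaz and fedutmiz both end in -z yet inflect differently (zupalazoth, feibdutmiz), so the final letter is not what conditions the rule; the last vowel is.
"kifuv" has last vowel 'u'. The stems whose last vowel is 'u' (tepzosuw → tepzosiw, sobewhuw → sobewhiw, lehnul → lehnil) change the last vowel to 'i'.
The other patterns: stems whose last vowel is 'e' add -et; stems whose last vowel is 'a' add zu- … -oth around the stem; stems whose last vowel is 'i' insert -ib- after the first vowel.
So kifuv → kifiv.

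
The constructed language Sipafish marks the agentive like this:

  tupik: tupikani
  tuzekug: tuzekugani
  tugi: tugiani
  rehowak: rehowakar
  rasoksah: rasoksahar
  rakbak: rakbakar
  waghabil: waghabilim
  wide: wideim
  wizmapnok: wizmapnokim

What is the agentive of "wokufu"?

wokufuim

tupik and rehowak both end in -k yet inflect differently (tupikani, rehowakar), so the final letter is not what conditions the rule; the first letter is.
"wokufu" begins with w-. The stems beginning with w- (waghabil → waghabilim, wide → wideim, wizmapnok → wizmapnokim) add -im.
So wokufu → wokufuim.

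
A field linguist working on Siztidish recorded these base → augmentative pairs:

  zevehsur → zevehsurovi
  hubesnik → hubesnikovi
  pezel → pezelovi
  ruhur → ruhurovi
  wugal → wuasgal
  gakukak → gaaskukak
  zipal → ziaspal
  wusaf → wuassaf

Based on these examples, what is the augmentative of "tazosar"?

taaszosar

zipal and pezel both end in -l yet inflect differently (ziaspal, pezelovi), so the final letter is not what conditions the rule; the last vowel is.
"tazosar" has last vowel 'a'. The stems whose last vowel is 'a' (zipal → ziaspal, gakukak → gaaskukak, wusaf → wuassaf) insert -as- after the first vowel.
The other pattern: stems whose last vowel is 'e', 'i' or 'u' add -ovi.
So tazosar → taaszosar.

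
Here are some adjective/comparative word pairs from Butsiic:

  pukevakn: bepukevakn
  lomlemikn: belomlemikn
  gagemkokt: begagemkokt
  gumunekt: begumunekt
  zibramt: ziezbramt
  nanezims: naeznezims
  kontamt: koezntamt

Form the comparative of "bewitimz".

beezwitimz

"bewitimz" has second-to-last letter 'm'. The stems whose second-to-last letter is 'm' (zibramt → ziezbramt, nanezims → naeznezims, kontamt → koezntamt) insert -ez- after the first vowel.
The other pattern: stems whose second-to-last letter is 'k' add the prefix be-.
So bewitimz → beezwitimz.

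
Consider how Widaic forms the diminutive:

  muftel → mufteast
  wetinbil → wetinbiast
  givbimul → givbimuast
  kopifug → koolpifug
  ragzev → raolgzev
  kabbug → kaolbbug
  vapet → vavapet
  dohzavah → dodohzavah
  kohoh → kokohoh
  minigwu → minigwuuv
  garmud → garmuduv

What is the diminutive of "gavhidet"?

givbimul and kopifug both have last vowel 'u' yet inflect differently (givbimuast, koolpifug), so the last vowel is not what conditions the rule; the final letter is.
"gavhidet" ends in -t. The one such stem in the data (vapet → vavapet) repeats the first consonant+vowel as a prefix (as do dohzavah, kohoh), so the same rule applies.
So gavhidet → gagavhidet.

gagavhidet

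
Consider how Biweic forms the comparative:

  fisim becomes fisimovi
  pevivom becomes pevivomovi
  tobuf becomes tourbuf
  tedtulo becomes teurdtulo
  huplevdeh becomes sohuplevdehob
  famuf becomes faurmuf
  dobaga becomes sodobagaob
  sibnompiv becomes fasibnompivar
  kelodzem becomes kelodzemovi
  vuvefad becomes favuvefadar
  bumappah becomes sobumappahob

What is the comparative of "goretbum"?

huplevdeh and kelodzem both have last vowel 'e' yet inflect differently (sohuplevdehob, kelodzemovi), so the last vowel is not what conditions the rule; the final letter is.
"goretbum" ends in -m. The stems ending in -m (fisim → fisimovi, kelodzem → kelodzemovi, pevivom → pevivomovi) add -ovi.
So goretbum → goretbumovi.

goretbumovi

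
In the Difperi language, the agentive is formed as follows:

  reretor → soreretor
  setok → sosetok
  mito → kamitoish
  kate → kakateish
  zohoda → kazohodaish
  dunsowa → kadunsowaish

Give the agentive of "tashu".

"tashu" ends in a vowel. The stems ending in a vowel (mito → kamitoish, kate → kakateish, zohoda → kazohodaish) add ka- … -ish around the stem.
The other pattern: stems ending in a consonant add the prefix so-.
So tashu → katashuish.

katashuish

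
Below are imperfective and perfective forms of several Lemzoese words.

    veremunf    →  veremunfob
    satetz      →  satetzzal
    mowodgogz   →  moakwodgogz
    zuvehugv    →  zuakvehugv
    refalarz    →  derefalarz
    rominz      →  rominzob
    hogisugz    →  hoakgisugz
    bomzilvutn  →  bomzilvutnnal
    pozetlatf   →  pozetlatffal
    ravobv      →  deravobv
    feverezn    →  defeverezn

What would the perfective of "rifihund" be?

"rifihund" has second-to-last letter 'n'. The stems whose second-to-last letter is 'n' (veremunf → veremunfob, rominz → rominzob) add -ob.
So rifihund → rifihundob.

rifihundob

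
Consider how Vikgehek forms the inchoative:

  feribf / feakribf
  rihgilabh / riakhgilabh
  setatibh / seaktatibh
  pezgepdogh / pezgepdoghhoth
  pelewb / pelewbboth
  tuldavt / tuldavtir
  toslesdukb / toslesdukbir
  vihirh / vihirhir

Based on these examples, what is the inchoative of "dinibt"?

diaknibt

rihgilabh and pezgepdogh both end in -h yet inflect differently (riakhgilabh, pezgepdoghhoth), so the final letter is not what conditions the rule; the second-to-last letter is.
"dinibt" has second-to-last letter 'b'. The stems whose second-to-last letter is 'b' (feribf → feakribf, rihgilabh → riakhgilabh, setatibh → seaktatibh) insert -ak- after the first vowel.
The other patterns: stems whose second-to-last letter is 'g' or 'w' double the final consonant and add -oth; stems whose second-to-last letter is 'k', 'r' or 'v' add -ir.
So dinibt → diaknibt.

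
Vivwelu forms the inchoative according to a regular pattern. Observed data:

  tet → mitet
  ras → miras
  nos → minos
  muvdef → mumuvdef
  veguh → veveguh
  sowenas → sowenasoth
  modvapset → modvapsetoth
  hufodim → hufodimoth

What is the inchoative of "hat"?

ras and sowenas both end in -s yet inflect differently (miras, sowenasoth), so the final letter is not what conditions the rule; the number of vowels is.
"hat" has 1 vowel. The stems with 1 vowel (tet → mitet, ras → miras, nos → minos) add the prefix mi-.
So hat → mihat.

mihat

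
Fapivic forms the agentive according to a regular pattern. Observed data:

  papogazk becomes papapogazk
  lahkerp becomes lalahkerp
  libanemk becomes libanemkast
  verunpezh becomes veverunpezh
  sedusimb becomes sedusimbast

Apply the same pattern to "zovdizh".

libanemk and papogazk both end in -k yet inflect differently (libanemkast, papapogazk), so the final letter is not what conditions the rule; the second-to-last letter is.
"zovdizh" has second-to-last letter 'z'. The stems whose second-to-last letter is 'z' (verunpezh → veverunpezh, papogazk → papapogazk) repeat the first consonant+vowel as a prefix.
So zovdizh → zozovdizh.

zozovdizh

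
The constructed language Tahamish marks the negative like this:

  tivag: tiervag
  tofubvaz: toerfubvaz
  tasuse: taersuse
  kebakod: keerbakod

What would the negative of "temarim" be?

Every pair shown (tivag → tiervag, tofubvaz → toerfubvaz, tasuse → taersuse, …) follows the same rule: insert -er- after the first vowel.
So temarim → teermarim.

teermarim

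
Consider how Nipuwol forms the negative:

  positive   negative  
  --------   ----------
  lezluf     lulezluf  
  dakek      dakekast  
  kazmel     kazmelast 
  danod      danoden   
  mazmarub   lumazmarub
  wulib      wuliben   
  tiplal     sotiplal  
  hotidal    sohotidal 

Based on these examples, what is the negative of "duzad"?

tiplal and kazmel both end in -l yet inflect differently (sotiplal, kazmelast), so the final letter is not what conditions the rule; the last vowel is.
"duzad" has last vowel 'a'. The stems whose last vowel is 'a' (tiplal → sotiplal, hotidal → sohotidal) add the prefix so-.
The other patterns: stems whose last vowel is 'e' add -ast; stems whose last vowel is 'u' add the prefix lu-; stems whose last vowel is 'i' or 'o' add -en.
So duzad → soduzad.

soduzad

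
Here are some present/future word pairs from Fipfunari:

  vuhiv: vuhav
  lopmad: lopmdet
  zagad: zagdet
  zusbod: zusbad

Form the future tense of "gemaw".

"gemaw" has last vowel 'a'. The stems whose last vowel is 'a' (lopmad → lopmdet, zagad → zagdet) delete the last vowel and add -et.
The other pattern: stems whose last vowel is 'i' or 'o' change the last vowel to 'a'.
So gemaw → gemwet.

gemwet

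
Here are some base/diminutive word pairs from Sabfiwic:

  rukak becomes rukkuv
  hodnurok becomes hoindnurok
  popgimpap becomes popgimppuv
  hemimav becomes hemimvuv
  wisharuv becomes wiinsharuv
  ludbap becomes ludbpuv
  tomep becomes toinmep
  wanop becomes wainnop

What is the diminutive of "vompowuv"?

popgimpap and wanop both end in -p yet inflect differently (popgimppuv, wainnop), so the final letter is not what conditions the rule; the last vowel is.
"vompowuv" has last vowel 'u'. The one such stem in the data (wisharuv → wiinsharuv) inserts -in- after the first vowel (as do wanop, tomep), so the same rule applies.
The other pattern: stems whose last vowel is 'a' delete the last vowel and add -uv.
So vompowuv → voinmpowuv.

voinmpowuv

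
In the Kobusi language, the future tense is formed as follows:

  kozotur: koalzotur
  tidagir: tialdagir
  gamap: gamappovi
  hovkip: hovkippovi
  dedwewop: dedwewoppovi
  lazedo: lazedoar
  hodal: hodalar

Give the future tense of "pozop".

tidagir and hovkip both have last vowel 'i' yet inflect differently (tialdagir, hovkippovi), so the last vowel is not what conditions the rule; the final letter is.
"pozop" ends in -p. The stems ending in -p (gamap → gamappovi, hovkip → hovkippovi, dedwewop → dedwewoppovi) double the final consonant and add -ovi.
So pozop → pozoppovi.

pozoppovi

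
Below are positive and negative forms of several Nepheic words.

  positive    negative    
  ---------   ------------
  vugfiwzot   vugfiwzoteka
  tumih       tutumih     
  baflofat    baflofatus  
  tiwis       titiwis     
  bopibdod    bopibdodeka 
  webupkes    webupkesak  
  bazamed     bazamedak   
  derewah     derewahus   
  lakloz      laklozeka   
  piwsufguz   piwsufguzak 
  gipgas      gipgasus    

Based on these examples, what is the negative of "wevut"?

wevutak

baflofat and vugfiwzot both end in -t yet inflect differently (baflofatus, vugfiwzoteka), so the final letter is not what conditions the rule; the last vowel is.
"wevut" has last vowel 'u'. The one such stem in the data (piwsufguz → piwsufguzak) adds -ak, so the same rule applies.
So wevut → wevutak.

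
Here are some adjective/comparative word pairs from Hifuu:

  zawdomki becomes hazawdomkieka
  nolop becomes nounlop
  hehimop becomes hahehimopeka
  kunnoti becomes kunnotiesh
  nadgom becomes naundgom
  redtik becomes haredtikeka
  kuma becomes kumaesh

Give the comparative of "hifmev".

kunnoti and zawdomki both end in -i yet inflect differently (kunnotiesh, hazawdomkieka), so the final letter is not what conditions the rule; the first letter is.
"hifmev" begins with h-. The one such stem in the data (hehimop → hahehimopeka) adds ha- … -eka around the stem, so the same rule applies.
So hifmev → hahifmeveka.

hahifmeveka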